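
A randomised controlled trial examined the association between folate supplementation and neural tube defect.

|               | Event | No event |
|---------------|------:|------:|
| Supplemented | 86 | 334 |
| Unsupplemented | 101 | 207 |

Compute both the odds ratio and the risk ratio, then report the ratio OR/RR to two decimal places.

Cells: a = 86, b = 334, c = 101, d = 207.
OR = (86·207)/(334·101) = 17802/33734 = 0.52772
Risk in exposed = 86/420 = 0.20476; risk in unexposed = 101/308 = 0.32792; RR = 0.62442
OR/RR = 0.52772 / 0.62442 = 0.84513
The outcome is not rare, so the OR lies further from 1 than the RR.

0.85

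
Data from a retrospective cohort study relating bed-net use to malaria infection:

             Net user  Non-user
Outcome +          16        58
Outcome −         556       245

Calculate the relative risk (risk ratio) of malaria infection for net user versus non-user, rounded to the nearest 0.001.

0.146

Reading the table with exposure as columns: a = 16 (Net user, case), b = 556 (Net user, non-case), c = 58 (Non-user, case), d = 245.
Risk in exposed = 16/572 = 0.02797; risk in unexposed = 58/303 = 0.19142.
RR = 0.02797 / 0.19142 = 0.14613
The risk is 85% lower among the exposed than among the unexposed.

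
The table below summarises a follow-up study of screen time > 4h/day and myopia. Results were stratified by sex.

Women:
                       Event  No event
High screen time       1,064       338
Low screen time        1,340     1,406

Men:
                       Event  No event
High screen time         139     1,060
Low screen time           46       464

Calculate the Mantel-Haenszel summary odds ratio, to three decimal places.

2.893

OR_MH = Σ(aᵢdᵢ/nᵢ) / Σ(bᵢcᵢ/nᵢ), where nᵢ is the stratum total.
Stratum 1 (Women): n = 4148; a·d/n = 1064·1406/4148 = 360.6519; b·c/n = 338·1340/4148 = 109.1900
Stratum 2 (Men): n = 1709; a·d/n = 139·464/1709 = 37.7390; b·c/n = 1060·46/1709 = 28.5313
OR_MH = (360.6519 + 37.7390) / (109.1900 + 28.5313) = 398.3909 / 137.7213 = 2.89273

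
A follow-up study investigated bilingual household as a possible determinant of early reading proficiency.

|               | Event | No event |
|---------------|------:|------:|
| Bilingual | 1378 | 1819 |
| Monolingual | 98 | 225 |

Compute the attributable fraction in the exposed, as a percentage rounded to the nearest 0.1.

29.6

Cells: a = 1378, b = 1819, c = 98, d = 225.
Risk in exposed = 1378/3197 = 0.43103; risk in unexposed = 98/323 = 0.30341.
RR = 0.43103/0.30341 = 1.42064
AR% = (RR − 1)/RR × 100 = (1.42064 − 1)/1.42064 × 100 = 29.6090%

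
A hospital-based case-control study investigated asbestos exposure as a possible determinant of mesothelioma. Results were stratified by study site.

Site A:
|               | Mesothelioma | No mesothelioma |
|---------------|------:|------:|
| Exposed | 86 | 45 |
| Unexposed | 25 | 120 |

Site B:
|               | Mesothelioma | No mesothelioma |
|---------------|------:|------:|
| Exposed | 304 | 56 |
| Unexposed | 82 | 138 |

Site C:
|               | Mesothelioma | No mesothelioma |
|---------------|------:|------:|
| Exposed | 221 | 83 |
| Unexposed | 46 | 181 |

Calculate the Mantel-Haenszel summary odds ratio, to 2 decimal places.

OR_MH = Σ(aᵢdᵢ/nᵢ) / Σ(bᵢcᵢ/nᵢ), where nᵢ is the stratum total.
Stratum 1 (Site A): n = 276; a·d/n = 86·120/276 = 37.3913; b·c/n = 45·25/276 = 4.0761
Stratum 2 (Site B): n = 580; a·d/n = 304·138/580 = 72.3310; b·c/n = 56·82/580 = 7.9172
Stratum 3 (Site C): n = 531; a·d/n = 221·181/531 = 75.3315; b·c/n = 83·46/531 = 7.1902
OR_MH = (37.3913 + 72.3310 + 75.3315) / (4.0761 + 7.9172 + 7.1902) = 185.0538 / 19.1835 = 9.64649

9.65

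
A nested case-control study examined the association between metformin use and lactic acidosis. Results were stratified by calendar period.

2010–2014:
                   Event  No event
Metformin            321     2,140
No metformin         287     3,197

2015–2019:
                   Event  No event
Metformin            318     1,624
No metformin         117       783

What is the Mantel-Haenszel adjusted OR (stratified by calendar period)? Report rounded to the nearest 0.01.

OR_MH = Σ(aᵢdᵢ/nᵢ) / Σ(bᵢcᵢ/nᵢ), where nᵢ is the stratum total.
Stratum 1 (2010–2014): n = 5945; a·d/n = 321·3197/5945 = 172.6219; b·c/n = 2140·287/5945 = 103.3103
Stratum 2 (2015–2019): n = 2842; a·d/n = 318·783/2842 = 87.6122; b·c/n = 1624·117/2842 = 66.8571
OR_MH = (172.6219 + 87.6122) / (103.3103 + 66.8571) = 260.2341 / 170.1675 = 1.52928

1.53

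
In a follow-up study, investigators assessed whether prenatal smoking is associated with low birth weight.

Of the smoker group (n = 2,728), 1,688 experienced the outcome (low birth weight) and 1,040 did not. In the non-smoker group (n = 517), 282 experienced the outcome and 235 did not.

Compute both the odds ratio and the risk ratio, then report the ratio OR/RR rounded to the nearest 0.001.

From the description: a = 1688, b = 1040, c = 282, d = 235.
OR = (1688·235)/(1040·282) = 396680/293280 = 1.35256
Risk in exposed = 1688/2728 = 0.61877; risk in unexposed = 282/517 = 0.54545; RR = 1.13441
OR/RR = 1.35256 / 1.13441 = 1.19231
The outcome is not rare, so the OR lies further from 1 than the RR.

1.192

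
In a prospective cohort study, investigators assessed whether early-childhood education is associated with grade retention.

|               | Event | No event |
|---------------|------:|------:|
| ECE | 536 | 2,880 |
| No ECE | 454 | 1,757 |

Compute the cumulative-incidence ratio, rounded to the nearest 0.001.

0.764

Cells: a = 536, b = 2880, c = 454, d = 1757.
Risk in exposed = 536/3416 = 0.15691; risk in unexposed = 454/2211 = 0.20534.
RR = 0.15691 / 0.20534 = 0.76415
The risk is 24% lower among the exposed than among the unexposed.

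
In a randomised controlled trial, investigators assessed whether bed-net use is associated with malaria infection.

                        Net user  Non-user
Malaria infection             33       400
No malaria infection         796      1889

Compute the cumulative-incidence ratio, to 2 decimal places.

0.23

Reading the table with exposure as columns: a = 33 (Net user, case), b = 796 (Net user, non-case), c = 400 (Non-user, case), d = 1889.
Risk in exposed = 33/829 = 0.03981; risk in unexposed = 400/2289 = 0.17475.
RR = 0.03981 / 0.17475 = 0.22780
The risk is 77% lower among the exposed than among the unexposed.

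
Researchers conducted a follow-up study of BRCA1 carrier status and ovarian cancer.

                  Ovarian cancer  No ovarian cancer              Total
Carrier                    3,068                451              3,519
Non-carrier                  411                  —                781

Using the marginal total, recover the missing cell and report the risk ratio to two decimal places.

1.66

The missing cell is in the unexposed row: 781 − 411 = 370.
So a = 3068, b = 451, c = 411, d = 370.
RR = [a/(a+b)] / [c/(c+d)] = (3068/3519) / (411/781) = 0.87184/0.52625 = 1.65671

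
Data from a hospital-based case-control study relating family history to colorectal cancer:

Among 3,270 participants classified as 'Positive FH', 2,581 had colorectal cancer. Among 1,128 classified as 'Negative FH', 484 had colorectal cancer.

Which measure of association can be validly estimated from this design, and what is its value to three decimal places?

4.984

From the description: a = 2581, b = 689, c = 484, d = 644.
This is a hospital-based case-control study: participants were sampled on outcome status, so risks in the source population cannot be estimated directly — relative risk is not valid here. The odds ratio is the appropriate measure.
OR = (a·d)/(b·c) = (2581 × 644) / (689 × 484) = 1662164 / 333476 = 4.98436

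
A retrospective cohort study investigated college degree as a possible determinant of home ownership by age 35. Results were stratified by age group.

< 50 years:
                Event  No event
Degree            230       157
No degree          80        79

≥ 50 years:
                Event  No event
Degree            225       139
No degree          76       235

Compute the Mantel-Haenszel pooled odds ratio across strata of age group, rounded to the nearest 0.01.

2.89

OR_MH = Σ(aᵢdᵢ/nᵢ) / Σ(bᵢcᵢ/nᵢ), where nᵢ is the stratum total.
Stratum 1 (< 50 years): n = 546; a·d/n = 230·79/546 = 33.2784; b·c/n = 157·80/546 = 23.0037
Stratum 2 (≥ 50 years): n = 675; a·d/n = 225·235/675 = 78.3333; b·c/n = 139·76/675 = 15.6504
OR_MH = (33.2784 + 78.3333) / (23.0037 + 15.6504) = 111.6117 / 38.6540 = 2.88745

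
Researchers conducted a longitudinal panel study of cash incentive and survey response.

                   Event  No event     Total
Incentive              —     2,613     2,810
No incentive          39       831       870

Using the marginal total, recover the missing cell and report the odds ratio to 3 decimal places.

1.606

The missing cell is in the exposed row: 2810 − 2613 = 197.
So a = 197, b = 2613, c = 39, d = 831.
OR = (a·d)/(b·c) = (197 × 831) / (2613 × 39) = 163707 / 101907 = 1.60644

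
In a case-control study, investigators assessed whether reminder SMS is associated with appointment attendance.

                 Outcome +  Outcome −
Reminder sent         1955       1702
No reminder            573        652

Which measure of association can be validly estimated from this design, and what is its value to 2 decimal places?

Cells: a = 1955, b = 1702, c = 573, d = 652.
This is a case-control study: participants were sampled on outcome status, so risks in the source population cannot be estimated directly — relative risk is not valid here. The odds ratio is the appropriate measure.
OR = (a·d)/(b·c) = (1955 × 652) / (1702 × 573) = 1274660 / 975246 = 1.30701

1.31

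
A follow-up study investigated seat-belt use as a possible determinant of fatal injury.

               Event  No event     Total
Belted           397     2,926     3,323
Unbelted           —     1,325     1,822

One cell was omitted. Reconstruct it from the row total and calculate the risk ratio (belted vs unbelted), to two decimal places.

The missing cell is in the unexposed row: 1822 − 1325 = 497.
So a = 397, b = 2926, c = 497, d = 1325.
RR = [a/(a+b)] / [c/(c+d)] = (397/3323) / (497/1822) = 0.11947/0.27278 = 0.43798

0.44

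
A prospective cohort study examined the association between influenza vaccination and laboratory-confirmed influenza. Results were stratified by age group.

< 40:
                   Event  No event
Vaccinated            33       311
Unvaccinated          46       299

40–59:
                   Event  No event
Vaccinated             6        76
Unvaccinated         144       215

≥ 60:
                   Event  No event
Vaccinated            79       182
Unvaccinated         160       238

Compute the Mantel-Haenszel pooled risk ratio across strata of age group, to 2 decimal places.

RR_MH = Σ(aᵢ·n₀ᵢ/nᵢ) / Σ(cᵢ·n₁ᵢ/nᵢ), with n₁ᵢ = aᵢ+bᵢ (exposed), n₀ᵢ = cᵢ+dᵢ (unexposed), nᵢ = n₁ᵢ+n₀ᵢ.
Stratum 1 (< 40): n₁ = 344, n₀ = 345, n = 689; a·n₀/n = 33·345/689 = 16.5239; c·n₁/n = 46·344/689 = 22.9666
Stratum 2 (40–59): n₁ = 82, n₀ = 359, n = 441; a·n₀/n = 6·359/441 = 4.8844; c·n₁/n = 144·82/441 = 26.7755
Stratum 3 (≥ 60): n₁ = 261, n₀ = 398, n = 659; a·n₀/n = 79·398/659 = 47.7117; c·n₁/n = 160·261/659 = 63.3687
RR_MH = (16.5239 + 4.8844 + 47.7117) / (22.9666 + 26.7755 + 63.3687) = 69.1200 / 113.1109 = 0.61108

0.61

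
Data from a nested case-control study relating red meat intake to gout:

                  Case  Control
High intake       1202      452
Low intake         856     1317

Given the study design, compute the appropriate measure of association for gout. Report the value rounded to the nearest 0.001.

Cells: a = 1202, b = 452, c = 856, d = 1317.
This is a nested case-control study: participants were sampled on outcome status, so risks in the source population cannot be estimated directly — relative risk is not valid here. The odds ratio is the appropriate measure.
OR = (a·d)/(b·c) = (1202 × 1317) / (452 × 856) = 1583034 / 386912 = 4.09146

4.091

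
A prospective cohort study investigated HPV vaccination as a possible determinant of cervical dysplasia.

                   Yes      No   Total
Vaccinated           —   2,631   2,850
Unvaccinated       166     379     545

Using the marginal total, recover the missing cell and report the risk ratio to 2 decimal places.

The missing cell is in the exposed row: 2850 − 2631 = 219.
So a = 219, b = 2631, c = 166, d = 379.
RR = [a/(a+b)] / [c/(c+d)] = (219/2850) / (166/545) = 0.07684/0.30459 = 0.25228

0.25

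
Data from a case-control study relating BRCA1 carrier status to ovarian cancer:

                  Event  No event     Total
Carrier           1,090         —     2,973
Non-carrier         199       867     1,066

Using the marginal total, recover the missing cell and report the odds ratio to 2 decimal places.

2.52

The missing cell is in the exposed row: 2973 − 1090 = 1883.
So a = 1090, b = 1883, c = 199, d = 867.
OR = (a·d)/(b·c) = (1090 × 867) / (1883 × 199) = 945030 / 374717 = 2.52198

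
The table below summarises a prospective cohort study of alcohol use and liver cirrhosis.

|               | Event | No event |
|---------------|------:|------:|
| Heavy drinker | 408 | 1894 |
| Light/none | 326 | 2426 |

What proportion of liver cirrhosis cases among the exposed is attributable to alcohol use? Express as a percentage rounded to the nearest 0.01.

Cells: a = 408, b = 1894, c = 326, d = 2426.
Risk in exposed = 408/2302 = 0.17724; risk in unexposed = 326/2752 = 0.11846.
RR = 0.17724/0.11846 = 1.49619
AR% = (RR − 1)/RR × 100 = (1.49619 − 1)/1.49619 × 100 = 33.1634%

33.16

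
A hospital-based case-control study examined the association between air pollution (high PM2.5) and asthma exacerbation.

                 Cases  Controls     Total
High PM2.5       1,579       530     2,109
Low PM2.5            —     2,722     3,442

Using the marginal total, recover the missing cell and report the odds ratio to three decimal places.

The missing cell is in the unexposed row: 3442 − 2722 = 720.
So a = 1579, b = 530, c = 720, d = 2722.
OR = (a·d)/(b·c) = (1579 × 2722) / (530 × 720) = 4298038 / 381600 = 11.26320

11.263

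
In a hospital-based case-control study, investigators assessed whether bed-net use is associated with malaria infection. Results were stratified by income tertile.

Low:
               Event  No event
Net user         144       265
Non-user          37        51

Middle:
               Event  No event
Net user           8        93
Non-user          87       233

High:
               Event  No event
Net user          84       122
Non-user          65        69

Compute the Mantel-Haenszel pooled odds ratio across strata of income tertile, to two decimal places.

0.58

OR_MH = Σ(aᵢdᵢ/nᵢ) / Σ(bᵢcᵢ/nᵢ), where nᵢ is the stratum total.
Stratum 1 (Low): n = 497; a·d/n = 144·51/497 = 14.7767; b·c/n = 265·37/497 = 19.7284
Stratum 2 (Middle): n = 421; a·d/n = 8·233/421 = 4.4276; b·c/n = 93·87/421 = 19.2185
Stratum 3 (High): n = 340; a·d/n = 84·69/340 = 17.0471; b·c/n = 122·65/340 = 23.3235
OR_MH = (14.7767 + 4.4276 + 17.0471) / (19.7284 + 19.2185 + 23.3235) = 36.2513 / 62.2704 = 0.58216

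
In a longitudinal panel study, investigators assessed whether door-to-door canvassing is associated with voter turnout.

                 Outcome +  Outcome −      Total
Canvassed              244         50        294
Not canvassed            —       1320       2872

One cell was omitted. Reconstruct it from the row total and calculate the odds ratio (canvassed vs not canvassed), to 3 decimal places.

4.151

The missing cell is in the unexposed row: 2872 − 1320 = 1552.
So a = 244, b = 50, c = 1552, d = 1320.
OR = (a·d)/(b·c) = (244 × 1320) / (50 × 1552) = 322080 / 77600 = 4.15052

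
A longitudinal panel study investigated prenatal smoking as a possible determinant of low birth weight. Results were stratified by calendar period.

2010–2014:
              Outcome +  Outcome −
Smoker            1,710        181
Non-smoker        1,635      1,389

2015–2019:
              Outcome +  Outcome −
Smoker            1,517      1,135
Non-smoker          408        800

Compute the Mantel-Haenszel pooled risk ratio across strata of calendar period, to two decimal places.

RR_MH = Σ(aᵢ·n₀ᵢ/nᵢ) / Σ(cᵢ·n₁ᵢ/nᵢ), with n₁ᵢ = aᵢ+bᵢ (exposed), n₀ᵢ = cᵢ+dᵢ (unexposed), nᵢ = n₁ᵢ+n₀ᵢ.
Stratum 1 (2010–2014): n₁ = 1891, n₀ = 3024, n = 4915; a·n₀/n = 1710·3024/4915 = 1052.0936; c·n₁/n = 1635·1891/4915 = 629.0509
Stratum 2 (2015–2019): n₁ = 2652, n₀ = 1208, n = 3860; a·n₀/n = 1517·1208/3860 = 474.7503; c·n₁/n = 408·2652/3860 = 280.3150
RR_MH = (1052.0936 + 474.7503) / (629.0509 + 280.3150) = 1526.8439 / 909.3659 = 1.67902

1.68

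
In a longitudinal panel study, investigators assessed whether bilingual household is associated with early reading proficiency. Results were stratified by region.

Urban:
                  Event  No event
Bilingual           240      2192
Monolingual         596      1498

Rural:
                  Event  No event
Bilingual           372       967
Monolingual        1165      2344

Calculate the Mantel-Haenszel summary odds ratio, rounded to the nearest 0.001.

OR_MH = Σ(aᵢdᵢ/nᵢ) / Σ(bᵢcᵢ/nᵢ), where nᵢ is the stratum total.
Stratum 1 (Urban): n = 4526; a·d/n = 240·1498/4526 = 79.4344; b·c/n = 2192·596/4526 = 288.6505
Stratum 2 (Rural): n = 4848; a·d/n = 372·2344/4848 = 179.8614; b·c/n = 967·1165/4848 = 232.3752
OR_MH = (79.4344 + 179.8614) / (288.6505 + 232.3752) = 259.2958 / 521.0257 = 0.49766

0.498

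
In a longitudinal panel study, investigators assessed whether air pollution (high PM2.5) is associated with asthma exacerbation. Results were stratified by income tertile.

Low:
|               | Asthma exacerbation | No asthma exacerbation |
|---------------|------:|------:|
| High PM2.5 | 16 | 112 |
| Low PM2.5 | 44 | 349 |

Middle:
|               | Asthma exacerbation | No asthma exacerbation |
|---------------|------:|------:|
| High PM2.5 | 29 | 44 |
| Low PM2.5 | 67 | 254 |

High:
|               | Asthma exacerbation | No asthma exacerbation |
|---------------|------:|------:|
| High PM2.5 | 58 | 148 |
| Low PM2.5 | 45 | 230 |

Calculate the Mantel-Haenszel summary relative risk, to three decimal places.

RR_MH = Σ(aᵢ·n₀ᵢ/nᵢ) / Σ(cᵢ·n₁ᵢ/nᵢ), with n₁ᵢ = aᵢ+bᵢ (exposed), n₀ᵢ = cᵢ+dᵢ (unexposed), nᵢ = n₁ᵢ+n₀ᵢ.
Stratum 1 (Low): n₁ = 128, n₀ = 393, n = 521; a·n₀/n = 16·393/521 = 12.0691; c·n₁/n = 44·128/521 = 10.8100
Stratum 2 (Middle): n₁ = 73, n₀ = 321, n = 394; a·n₀/n = 29·321/394 = 23.6269; c·n₁/n = 67·73/394 = 12.4137
Stratum 3 (High): n₁ = 206, n₀ = 275, n = 481; a·n₀/n = 58·275/481 = 33.1601; c·n₁/n = 45·206/481 = 19.2723
RR_MH = (12.0691 + 23.6269 + 33.1601) / (10.8100 + 12.4137 + 19.2723) = 68.8561 / 42.4960 = 1.62029

1.620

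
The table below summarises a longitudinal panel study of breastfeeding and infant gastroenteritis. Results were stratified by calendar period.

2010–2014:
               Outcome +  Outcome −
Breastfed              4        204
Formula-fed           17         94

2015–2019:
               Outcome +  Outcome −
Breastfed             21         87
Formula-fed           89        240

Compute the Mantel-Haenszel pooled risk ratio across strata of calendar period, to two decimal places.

RR_MH = Σ(aᵢ·n₀ᵢ/nᵢ) / Σ(cᵢ·n₁ᵢ/nᵢ), with n₁ᵢ = aᵢ+bᵢ (exposed), n₀ᵢ = cᵢ+dᵢ (unexposed), nᵢ = n₁ᵢ+n₀ᵢ.
Stratum 1 (2010–2014): n₁ = 208, n₀ = 111, n = 319; a·n₀/n = 4·111/319 = 1.3918; c·n₁/n = 17·208/319 = 11.0846
Stratum 2 (2015–2019): n₁ = 108, n₀ = 329, n = 437; a·n₀/n = 21·329/437 = 15.8101; c·n₁/n = 89·108/437 = 21.9954
RR_MH = (1.3918 + 15.8101) / (11.0846 + 21.9954) = 17.2019 / 33.0801 = 0.52001

0.52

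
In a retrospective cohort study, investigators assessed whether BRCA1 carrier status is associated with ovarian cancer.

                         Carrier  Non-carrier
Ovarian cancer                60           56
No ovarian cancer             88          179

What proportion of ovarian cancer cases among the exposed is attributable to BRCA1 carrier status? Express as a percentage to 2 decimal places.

Reading the table with exposure as columns: a = 60 (Carrier, case), b = 88 (Carrier, non-case), c = 56 (Non-carrier, case), d = 179.
Risk in exposed = 60/148 = 0.40541; risk in unexposed = 56/235 = 0.23830.
RR = 0.40541/0.23830 = 1.70125
AR% = (RR − 1)/RR × 100 = (1.70125 − 1)/1.70125 × 100 = 41.2199%

41.22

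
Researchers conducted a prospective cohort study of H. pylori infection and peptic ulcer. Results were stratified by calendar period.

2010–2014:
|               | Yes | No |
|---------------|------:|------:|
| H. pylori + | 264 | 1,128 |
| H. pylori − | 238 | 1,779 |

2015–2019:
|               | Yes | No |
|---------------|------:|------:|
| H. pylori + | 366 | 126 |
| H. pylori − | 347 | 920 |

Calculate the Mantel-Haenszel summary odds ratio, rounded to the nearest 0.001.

OR_MH = Σ(aᵢdᵢ/nᵢ) / Σ(bᵢcᵢ/nᵢ), where nᵢ is the stratum total.
Stratum 1 (2010–2014): n = 3409; a·d/n = 264·1779/3409 = 137.7694; b·c/n = 1128·238/3409 = 78.7515
Stratum 2 (2015–2019): n = 1759; a·d/n = 366·920/1759 = 191.4269; b·c/n = 126·347/1759 = 24.8562
OR_MH = (137.7694 + 191.4269) / (78.7515 + 24.8562) = 329.1964 / 103.6077 = 3.17733

3.177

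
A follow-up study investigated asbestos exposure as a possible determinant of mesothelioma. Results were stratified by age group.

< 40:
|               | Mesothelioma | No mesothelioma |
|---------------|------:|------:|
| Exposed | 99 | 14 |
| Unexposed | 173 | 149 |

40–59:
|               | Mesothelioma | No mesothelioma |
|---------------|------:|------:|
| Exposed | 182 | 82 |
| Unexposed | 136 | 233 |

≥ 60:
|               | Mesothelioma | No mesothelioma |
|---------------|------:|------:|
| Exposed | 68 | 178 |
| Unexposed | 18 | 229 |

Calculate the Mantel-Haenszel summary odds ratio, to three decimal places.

4.463

OR_MH = Σ(aᵢdᵢ/nᵢ) / Σ(bᵢcᵢ/nᵢ), where nᵢ is the stratum total.
Stratum 1 (< 40): n = 435; a·d/n = 99·149/435 = 33.9103; b·c/n = 14·173/435 = 5.5678
Stratum 2 (40–59): n = 633; a·d/n = 182·233/633 = 66.9921; b·c/n = 82·136/633 = 17.6177
Stratum 3 (≥ 60): n = 493; a·d/n = 68·229/493 = 31.5862; b·c/n = 178·18/493 = 6.4990
OR_MH = (33.9103 + 66.9921 + 31.5862) / (5.5678 + 17.6177 + 6.4990) = 132.4887 / 29.6845 = 4.46323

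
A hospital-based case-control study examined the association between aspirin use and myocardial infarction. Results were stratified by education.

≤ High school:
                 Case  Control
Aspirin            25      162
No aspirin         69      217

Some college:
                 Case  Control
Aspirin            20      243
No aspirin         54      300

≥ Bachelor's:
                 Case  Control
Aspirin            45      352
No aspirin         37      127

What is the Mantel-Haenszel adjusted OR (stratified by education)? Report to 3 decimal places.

OR_MH = Σ(aᵢdᵢ/nᵢ) / Σ(bᵢcᵢ/nᵢ), where nᵢ is the stratum total.
Stratum 1 (≤ High school): n = 473; a·d/n = 25·217/473 = 11.4693; b·c/n = 162·69/473 = 23.6321
Stratum 2 (Some college): n = 617; a·d/n = 20·300/617 = 9.7245; b·c/n = 243·54/617 = 21.2674
Stratum 3 (≥ Bachelor's): n = 561; a·d/n = 45·127/561 = 10.1872; b·c/n = 352·37/561 = 23.2157
OR_MH = (11.4693 + 9.7245 + 10.1872) / (23.6321 + 21.2674 + 23.2157) = 31.3810 / 68.1152 = 0.46070

0.461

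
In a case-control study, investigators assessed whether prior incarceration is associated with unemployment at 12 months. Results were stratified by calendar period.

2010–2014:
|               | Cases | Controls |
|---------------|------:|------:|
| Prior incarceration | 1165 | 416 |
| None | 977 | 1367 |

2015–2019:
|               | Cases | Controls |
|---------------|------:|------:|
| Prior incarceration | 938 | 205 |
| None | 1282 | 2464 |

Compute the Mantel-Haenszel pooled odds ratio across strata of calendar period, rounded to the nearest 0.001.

5.585

OR_MH = Σ(aᵢdᵢ/nᵢ) / Σ(bᵢcᵢ/nᵢ), where nᵢ is the stratum total.
Stratum 1 (2010–2014): n = 3925; a·d/n = 1165·1367/3925 = 405.7465; b·c/n = 416·977/3925 = 103.5496
Stratum 2 (2015–2019): n = 4889; a·d/n = 938·2464/4889 = 472.7413; b·c/n = 205·1282/4889 = 53.7554
OR_MH = (405.7465 + 472.7413) / (103.5496 + 53.7554) = 878.4878 / 157.3049 = 5.58462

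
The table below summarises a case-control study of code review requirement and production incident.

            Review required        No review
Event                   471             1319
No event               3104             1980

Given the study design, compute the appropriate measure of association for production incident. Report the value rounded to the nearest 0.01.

0.23

Reading the table with exposure as columns: a = 471 (Review required, case), b = 3104 (Review required, non-case), c = 1319 (No review, case), d = 1980.
This is a case-control study: participants were sampled on outcome status, so risks in the source population cannot be estimated directly — relative risk is not valid here. The odds ratio is the appropriate measure.
OR = (a·d)/(b·c) = (471 × 1980) / (3104 × 1319) = 932580 / 4094176 = 0.22778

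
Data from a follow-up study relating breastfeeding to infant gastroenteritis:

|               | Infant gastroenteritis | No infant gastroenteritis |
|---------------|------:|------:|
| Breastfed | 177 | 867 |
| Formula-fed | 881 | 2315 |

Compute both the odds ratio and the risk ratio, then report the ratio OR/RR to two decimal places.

Cells: a = 177, b = 867, c = 881, d = 2315.
OR = (177·2315)/(867·881) = 409755/763827 = 0.53645
Risk in exposed = 177/1044 = 0.16954; risk in unexposed = 881/3196 = 0.27566; RR = 0.61504
OR/RR = 0.53645 / 0.61504 = 0.87222
The outcome is not rare, so the OR lies further from 1 than the RR.

0.87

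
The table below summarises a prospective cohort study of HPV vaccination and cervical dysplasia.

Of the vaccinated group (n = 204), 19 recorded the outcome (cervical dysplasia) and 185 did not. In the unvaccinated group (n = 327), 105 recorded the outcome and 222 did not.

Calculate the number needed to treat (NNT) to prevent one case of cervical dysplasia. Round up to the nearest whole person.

Risk in treated group = 19/204 = 0.09314; risk in control = 105/327 = 0.32110.
Absolute risk reduction = 0.32110 − 0.09314 = 0.22796
NNT = 1 / ARR = 1 / 0.22796 = 4.387 → round up → 5

5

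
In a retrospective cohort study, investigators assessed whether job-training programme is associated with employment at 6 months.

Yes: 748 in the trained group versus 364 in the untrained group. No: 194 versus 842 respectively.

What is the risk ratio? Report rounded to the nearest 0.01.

2.63

From the description: a = 748, b = 194, c = 364, d = 842.
Risk in exposed = 748/942 = 0.79406; risk in unexposed = 364/1206 = 0.30182.
RR = 0.79406 / 0.30182 = 2.63085
The risk among the exposed is 2.63 times that among the unexposed.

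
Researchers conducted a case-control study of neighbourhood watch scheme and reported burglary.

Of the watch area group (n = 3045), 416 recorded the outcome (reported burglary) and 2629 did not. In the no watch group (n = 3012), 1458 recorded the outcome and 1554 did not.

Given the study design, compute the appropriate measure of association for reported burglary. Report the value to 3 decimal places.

0.169

From the description: a = 416, b = 2629, c = 1458, d = 1554.
This is a case-control study: participants were sampled on outcome status, so risks in the source population cannot be estimated directly — relative risk is not valid here. The odds ratio is the appropriate measure.
OR = (a·d)/(b·c) = (416 × 1554) / (2629 × 1458) = 646464 / 3833082 = 0.16865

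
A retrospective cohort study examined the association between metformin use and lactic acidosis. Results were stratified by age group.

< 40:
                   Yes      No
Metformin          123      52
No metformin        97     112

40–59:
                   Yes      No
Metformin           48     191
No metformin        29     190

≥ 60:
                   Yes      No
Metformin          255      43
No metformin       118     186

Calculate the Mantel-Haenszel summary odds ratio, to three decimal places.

OR_MH = Σ(aᵢdᵢ/nᵢ) / Σ(bᵢcᵢ/nᵢ), where nᵢ is the stratum total.
Stratum 1 (< 40): n = 384; a·d/n = 123·112/384 = 35.8750; b·c/n = 52·97/384 = 13.1354
Stratum 2 (40–59): n = 458; a·d/n = 48·190/458 = 19.9127; b·c/n = 191·29/458 = 12.0939
Stratum 3 (≥ 60): n = 602; a·d/n = 255·186/602 = 78.7874; b·c/n = 43·118/602 = 8.4286
OR_MH = (35.8750 + 19.9127 + 78.7874) / (13.1354 + 12.0939 + 8.4286) = 134.5750 / 33.6579 = 3.99832

3.998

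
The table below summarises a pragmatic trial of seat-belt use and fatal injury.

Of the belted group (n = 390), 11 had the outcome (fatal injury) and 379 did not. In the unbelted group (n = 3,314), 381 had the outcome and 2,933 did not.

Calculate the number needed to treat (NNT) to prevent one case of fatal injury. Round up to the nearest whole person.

Risk in treated group = 11/390 = 0.02821; risk in control = 381/3314 = 0.11497.
Absolute risk reduction = 0.11497 − 0.02821 = 0.08676
NNT = 1 / ARR = 1 / 0.08676 = 11.526 → round up → 12

12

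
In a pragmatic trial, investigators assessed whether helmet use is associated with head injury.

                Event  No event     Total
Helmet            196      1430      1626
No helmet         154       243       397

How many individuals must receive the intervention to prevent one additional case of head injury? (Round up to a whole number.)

Risk in treated group = 196/1626 = 0.12054; risk in control = 154/397 = 0.38791.
Absolute risk reduction = 0.38791 − 0.12054 = 0.26737
NNT = 1 / ARR = 1 / 0.26737 = 3.740 → round up → 4

4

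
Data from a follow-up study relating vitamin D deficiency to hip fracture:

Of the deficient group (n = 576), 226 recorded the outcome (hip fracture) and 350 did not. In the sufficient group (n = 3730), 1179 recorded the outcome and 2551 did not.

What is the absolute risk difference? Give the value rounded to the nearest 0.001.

From the description: a = 226, b = 350, c = 1179, d = 2551.
Risk in exposed = 226/576 = 0.392361; risk in unexposed = 1179/3730 = 0.316086.
Risk difference = 0.392361 − 0.316086 = 0.076275

0.076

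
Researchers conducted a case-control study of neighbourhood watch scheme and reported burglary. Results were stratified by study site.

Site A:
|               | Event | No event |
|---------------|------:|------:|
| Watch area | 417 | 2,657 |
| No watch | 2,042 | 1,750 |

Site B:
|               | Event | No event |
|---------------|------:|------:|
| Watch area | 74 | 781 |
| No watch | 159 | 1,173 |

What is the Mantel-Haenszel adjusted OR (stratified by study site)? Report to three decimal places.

0.172

OR_MH = Σ(aᵢdᵢ/nᵢ) / Σ(bᵢcᵢ/nᵢ), where nᵢ is the stratum total.
Stratum 1 (Site A): n = 6866; a·d/n = 417·1750/6866 = 106.2846; b·c/n = 2657·2042/6866 = 790.2118
Stratum 2 (Site B): n = 2187; a·d/n = 74·1173/2187 = 39.6900; b·c/n = 781·159/2187 = 56.7805
OR_MH = (106.2846 + 39.6900) / (790.2118 + 56.7805) = 145.9746 / 846.9923 = 0.17234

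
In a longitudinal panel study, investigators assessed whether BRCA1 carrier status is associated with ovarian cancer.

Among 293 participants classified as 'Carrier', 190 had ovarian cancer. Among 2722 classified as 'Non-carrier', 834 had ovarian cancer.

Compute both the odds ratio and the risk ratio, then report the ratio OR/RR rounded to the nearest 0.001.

From the description: a = 190, b = 103, c = 834, d = 1888.
OR = (190·1888)/(103·834) = 358720/85902 = 4.17592
Risk in exposed = 190/293 = 0.64846; risk in unexposed = 834/2722 = 0.30639; RR = 2.11645
OR/RR = 4.17592 / 2.11645 = 1.97308
The outcome is not rare, so the OR lies further from 1 than the RR.

1.973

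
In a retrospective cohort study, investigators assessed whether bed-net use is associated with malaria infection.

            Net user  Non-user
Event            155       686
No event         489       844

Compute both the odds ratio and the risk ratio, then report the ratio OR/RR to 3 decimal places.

0.726

Reading the table with exposure as columns: a = 155 (Net user, case), b = 489 (Net user, non-case), c = 686 (Non-user, case), d = 844.
OR = (155·844)/(489·686) = 130820/335454 = 0.38998
Risk in exposed = 155/644 = 0.24068; risk in unexposed = 686/1530 = 0.44837; RR = 0.53680
OR/RR = 0.38998 / 0.53680 = 0.72649
The outcome is not rare, so the OR lies further from 1 than the RR.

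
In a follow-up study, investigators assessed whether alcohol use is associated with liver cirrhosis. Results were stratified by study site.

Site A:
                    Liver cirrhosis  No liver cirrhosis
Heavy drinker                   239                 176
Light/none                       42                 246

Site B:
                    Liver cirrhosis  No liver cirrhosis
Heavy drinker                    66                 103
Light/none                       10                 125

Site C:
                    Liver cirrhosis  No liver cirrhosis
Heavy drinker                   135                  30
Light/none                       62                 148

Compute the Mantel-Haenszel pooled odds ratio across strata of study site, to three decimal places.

8.697

OR_MH = Σ(aᵢdᵢ/nᵢ) / Σ(bᵢcᵢ/nᵢ), where nᵢ is the stratum total.
Stratum 1 (Site A): n = 703; a·d/n = 239·246/703 = 83.6330; b·c/n = 176·42/703 = 10.5149
Stratum 2 (Site B): n = 304; a·d/n = 66·125/304 = 27.1382; b·c/n = 103·10/304 = 3.3882
Stratum 3 (Site C): n = 375; a·d/n = 135·148/375 = 53.2800; b·c/n = 30·62/375 = 4.9600
OR_MH = (83.6330 + 27.1382 + 53.2800) / (10.5149 + 3.3882 + 4.9600) = 164.0512 / 18.8631 = 8.69694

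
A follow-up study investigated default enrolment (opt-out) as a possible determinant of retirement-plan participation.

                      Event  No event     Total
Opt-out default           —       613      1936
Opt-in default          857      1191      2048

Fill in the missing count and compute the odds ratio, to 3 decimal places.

The missing cell is in the exposed row: 1936 − 613 = 1323.
So a = 1323, b = 613, c = 857, d = 1191.
OR = (a·d)/(b·c) = (1323 × 1191) / (613 × 857) = 1575693 / 525341 = 2.99937

2.999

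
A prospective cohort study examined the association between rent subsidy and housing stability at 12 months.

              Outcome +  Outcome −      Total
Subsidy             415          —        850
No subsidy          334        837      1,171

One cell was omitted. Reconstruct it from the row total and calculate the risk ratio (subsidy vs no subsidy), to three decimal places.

1.712

The missing cell is in the exposed row: 850 − 415 = 435.
So a = 415, b = 435, c = 334, d = 837.
RR = [a/(a+b)] / [c/(c+d)] = (415/850) / (334/1171) = 0.48824/0.28523 = 1.71175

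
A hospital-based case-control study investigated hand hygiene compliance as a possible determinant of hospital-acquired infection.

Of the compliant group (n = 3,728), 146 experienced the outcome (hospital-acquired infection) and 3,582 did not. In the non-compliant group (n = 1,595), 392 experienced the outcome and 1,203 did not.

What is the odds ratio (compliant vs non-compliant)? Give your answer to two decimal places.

From the description: a = 146, b = 3582, c = 392, d = 1203.
OR = (a·d)/(b·c) = (146 × 1203) / (3582 × 392) = 175638 / 1404144 = 0.12509
Exposure is associated with lower odds of hospital-acquired infection (OR = 0.13 < 1).

0.13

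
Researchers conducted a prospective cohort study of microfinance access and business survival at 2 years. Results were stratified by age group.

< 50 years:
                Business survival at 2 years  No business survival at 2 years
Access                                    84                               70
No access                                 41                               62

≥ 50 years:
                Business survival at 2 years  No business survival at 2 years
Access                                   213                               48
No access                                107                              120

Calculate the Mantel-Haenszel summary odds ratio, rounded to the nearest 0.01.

3.35

OR_MH = Σ(aᵢdᵢ/nᵢ) / Σ(bᵢcᵢ/nᵢ), where nᵢ is the stratum total.
Stratum 1 (< 50 years): n = 257; a·d/n = 84·62/257 = 20.2646; b·c/n = 70·41/257 = 11.1673
Stratum 2 (≥ 50 years): n = 488; a·d/n = 213·120/488 = 52.3770; b·c/n = 48·107/488 = 10.5246
OR_MH = (20.2646 + 52.3770) / (11.1673 + 10.5246) = 72.6416 / 21.6919 = 3.34879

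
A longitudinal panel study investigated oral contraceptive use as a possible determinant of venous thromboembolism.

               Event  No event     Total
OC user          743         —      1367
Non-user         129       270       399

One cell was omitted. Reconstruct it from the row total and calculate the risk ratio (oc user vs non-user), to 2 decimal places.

The missing cell is in the exposed row: 1367 − 743 = 624.
So a = 743, b = 624, c = 129, d = 270.
RR = [a/(a+b)] / [c/(c+d)] = (743/1367) / (129/399) = 0.54353/0.32331 = 1.68114

1.68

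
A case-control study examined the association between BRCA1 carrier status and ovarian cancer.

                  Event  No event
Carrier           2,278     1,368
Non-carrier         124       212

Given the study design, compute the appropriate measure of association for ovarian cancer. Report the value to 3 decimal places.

2.847

Cells: a = 2278, b = 1368, c = 124, d = 212.
This is a case-control study: participants were sampled on outcome status, so risks in the source population cannot be estimated directly — relative risk is not valid here. The odds ratio is the appropriate measure.
OR = (a·d)/(b·c) = (2278 × 212) / (1368 × 124) = 482936 / 169632 = 2.84696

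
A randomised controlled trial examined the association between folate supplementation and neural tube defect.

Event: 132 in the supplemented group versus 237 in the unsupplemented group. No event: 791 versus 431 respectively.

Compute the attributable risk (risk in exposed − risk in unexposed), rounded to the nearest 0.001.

From the description: a = 132, b = 791, c = 237, d = 431.
Risk in exposed = 132/923 = 0.143012; risk in unexposed = 237/668 = 0.354790.
Risk difference = 0.143012 − 0.354790 = -0.211779

-0.212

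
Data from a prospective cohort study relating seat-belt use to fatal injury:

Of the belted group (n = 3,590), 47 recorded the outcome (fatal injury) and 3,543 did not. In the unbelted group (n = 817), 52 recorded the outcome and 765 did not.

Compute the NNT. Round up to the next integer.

20

Risk in treated group = 47/3590 = 0.01309; risk in control = 52/817 = 0.06365.
Absolute risk reduction = 0.06365 − 0.01309 = 0.05056
NNT = 1 / ARR = 1 / 0.05056 = 19.780 → round up → 20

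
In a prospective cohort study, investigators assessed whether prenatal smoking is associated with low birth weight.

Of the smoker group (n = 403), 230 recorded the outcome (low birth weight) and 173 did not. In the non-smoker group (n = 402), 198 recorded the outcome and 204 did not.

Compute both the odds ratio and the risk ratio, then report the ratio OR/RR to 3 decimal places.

From the description: a = 230, b = 173, c = 198, d = 204.
OR = (230·204)/(173·198) = 46920/34254 = 1.36977
Risk in exposed = 230/403 = 0.57072; risk in unexposed = 198/402 = 0.49254; RR = 1.15873
OR/RR = 1.36977 / 1.15873 = 1.18212
The outcome is not rare, so the OR lies further from 1 than the RR.

1.182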